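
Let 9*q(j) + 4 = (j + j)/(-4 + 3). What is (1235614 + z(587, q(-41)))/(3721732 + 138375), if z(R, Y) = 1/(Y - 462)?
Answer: 1680435037/5249745520 ≈ 0.32010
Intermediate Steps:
q(j) = -4/9 - 2*j/9 (q(j) = -4/9 + ((j + j)/(-4 + 3))/9 = -4/9 + ((2*j)/(-1))/9 = -4/9 + ((2*j)*(-1))/9 = -4/9 + (-2*j)/9 = -4/9 - 2*j/9)
z(R, Y) = 1/(-462 + Y)
(1235614 + z(587, q(-41)))/(3721732 + 138375) = (1235614 + 1/(-462 + (-4/9 - 2/9*(-41))))/(3721732 + 138375) = (1235614 + 1/(-462 + (-4/9 + 82/9)))/3860107 = (1235614 + 1/(-462 + 26/3))*(1/3860107) = (1235614 + 1/(-1360/3))*(1/3860107) = (1235614 - 3/1360)*(1/3860107) = (1680435037/1360)*(1/3860107) = 1680435037/5249745520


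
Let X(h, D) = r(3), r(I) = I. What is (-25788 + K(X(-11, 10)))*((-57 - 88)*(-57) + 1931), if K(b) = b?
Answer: -262903860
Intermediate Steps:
X(h, D) = 3
(-25788 + K(X(-11, 10)))*((-57 - 88)*(-57) + 1931) = (-25788 + 3)*((-57 - 88)*(-57) + 1931) = -25785*(-145*(-57) + 1931) = -25785*(8265 + 1931) = -25785*10196 = -262903860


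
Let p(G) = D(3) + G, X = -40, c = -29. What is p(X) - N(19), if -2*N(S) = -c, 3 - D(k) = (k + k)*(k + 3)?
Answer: -117/2 ≈ -58.500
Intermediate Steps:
D(k) = 3 - 2*k*(3 + k) (D(k) = 3 - (k + k)*(k + 3) = 3 - 2*k*(3 + k))
N(S) = -29/2 (N(S) = -(-1)*(-29)/2 = -1/2*29 = -29/2)
p(G) = -33 + G (p(G) = (3 - 6*3 - 2*3**2) + G = (3 - 18 - 2*9) + G = (3 - 18 - 18) + G = -33 + G)
p(X) - N(19) = (-33 - 40) - 1*(-29/2) = -73 + 29/2 = -117/2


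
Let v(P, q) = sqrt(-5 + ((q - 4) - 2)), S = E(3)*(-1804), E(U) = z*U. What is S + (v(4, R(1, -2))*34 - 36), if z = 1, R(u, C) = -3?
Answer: -5448 + 34*I*sqrt(14) ≈ -5448.0 + 127.22*I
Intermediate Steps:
E(U) = U (E(U) = 1*U = U)
S = -5412 (S = 3*(-1804) = -5412)
v(P, q) = sqrt(-11 + q) (v(P, q) = sqrt(-5 + ((-4 + q) - 2)) = sqrt(-5 + (-6 + q)) = sqrt(-11 + q))
S + (v(4, R(1, -2))*34 - 36) = -5412 + (sqrt(-11 - 3)*34 - 36) = -5412 + (sqrt(-14)*34 - 36) = -5412 + ((I*sqrt(14))*34 - 36) = -5412 + (34*I*sqrt(14) - 36) = -5412 + (-36 + 34*I*sqrt(14)) = -5448 + 34*I*sqrt(14)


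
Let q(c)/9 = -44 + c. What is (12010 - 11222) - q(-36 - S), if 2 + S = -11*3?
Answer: 1193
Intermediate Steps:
S = -35 (S = -2 - 11*3 = -2 - 33 = -35)
q(c) = -396 + 9*c (q(c) = 9*(-44 + c) = -396 + 9*c)
(12010 - 11222) - q(-36 - S) = (12010 - 11222) - (-396 + 9*(-36 - 1*(-35))) = 788 - (-396 + 9*(-36 + 35)) = 788 - (-396 + 9*(-1)) = 788 - (-396 - 9) = 788 - 1*(-405) = 788 + 405 = 1193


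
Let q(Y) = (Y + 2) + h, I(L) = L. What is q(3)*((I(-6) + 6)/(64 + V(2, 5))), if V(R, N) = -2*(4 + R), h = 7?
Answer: 0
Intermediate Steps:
V(R, N) = -8 - 2*R
q(Y) = 9 + Y (q(Y) = (Y + 2) + 7 = (2 + Y) + 7 = 9 + Y)
q(3)*((I(-6) + 6)/(64 + V(2, 5))) = (9 + 3)*((-6 + 6)/(64 + (-8 - 2*2))) = 12*(0/(64 + (-8 - 4))) = 12*(0/(64 - 12)) = 12*(0/52) = 12*(0*(1/52)) = 12*0 = 0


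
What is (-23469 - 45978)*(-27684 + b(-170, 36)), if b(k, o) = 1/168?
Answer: 15380562677/8 ≈ 1.9226e+9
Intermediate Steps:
b(k, o) = 1/168
(-23469 - 45978)*(-27684 + b(-170, 36)) = (-23469 - 45978)*(-27684 + 1/168) = -69447*(-4650911/168) = 15380562677/8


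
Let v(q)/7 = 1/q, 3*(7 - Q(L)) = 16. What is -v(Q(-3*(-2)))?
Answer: -21/5 ≈ -4.2000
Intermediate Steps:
Q(L) = 5/3 (Q(L) = 7 - ⅓*16 = 7 - 16/3 = 5/3)
v(q) = 7/q
-v(Q(-3*(-2))) = -7/5/3 = -7*3/5 = -1*21/5 = -21/5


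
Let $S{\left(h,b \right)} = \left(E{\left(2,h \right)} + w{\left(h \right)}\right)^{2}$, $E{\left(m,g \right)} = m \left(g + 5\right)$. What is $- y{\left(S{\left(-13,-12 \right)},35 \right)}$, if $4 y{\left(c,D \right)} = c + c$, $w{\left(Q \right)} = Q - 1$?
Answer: $-450$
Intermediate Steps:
$E{\left(m,g \right)} = m \left(5 + g\right)$
$w{\left(Q \right)} = -1 + Q$
$S{\left(h,b \right)} = \left(9 + 3 h\right)^{2}$ ($S{\left(h,b \right)} = \left(2 \left(5 + h\right) + \left(-1 + h\right)\right)^{2} = \left(\left(10 + 2 h\right) + \left(-1 + h\right)\right)^{2} = \left(9 + 3 h\right)^{2}$)
$y{\left(c,D \right)} = \frac{c}{2}$ ($y{\left(c,D \right)} = \frac{c + c}{4} = \frac{2 c}{4} = \frac{c}{2}$)
$- y{\left(S{\left(-13,-12 \right)},35 \right)} = - \frac{9 \left(3 - 13\right)^{2}}{2} = - \frac{9 \left(-10\right)^{2}}{2} = - \frac{9 \cdot 100}{2} = - \frac{900}{2} = \left(-1\right) 450 = -450$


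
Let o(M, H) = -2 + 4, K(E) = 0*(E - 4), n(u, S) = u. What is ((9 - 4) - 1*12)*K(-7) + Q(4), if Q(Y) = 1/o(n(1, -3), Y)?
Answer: ½ ≈ 0.50000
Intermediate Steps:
K(E) = 0 (K(E) = 0*(-4 + E) = 0)
o(M, H) = 2
Q(Y) = ½ (Q(Y) = 1/2 = ½)
((9 - 4) - 1*12)*K(-7) + Q(4) = ((9 - 4) - 1*12)*0 + ½ = (5 - 12)*0 + ½ = -7*0 + ½ = 0 + ½ = ½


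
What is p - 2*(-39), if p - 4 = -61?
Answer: 21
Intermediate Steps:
p = -57 (p = 4 - 61 = -57)
p - 2*(-39) = -57 - 2*(-39) = -57 + 78 = 21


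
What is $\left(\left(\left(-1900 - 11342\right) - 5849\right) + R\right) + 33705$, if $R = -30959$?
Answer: $-16345$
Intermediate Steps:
$\left(\left(\left(-1900 - 11342\right) - 5849\right) + R\right) + 33705 = \left(\left(\left(-1900 - 11342\right) - 5849\right) - 30959\right) + 33705 = \left(\left(-13242 - 5849\right) - 30959\right) + 33705 = \left(-19091 - 30959\right) + 33705 = -50050 + 33705 = -16345$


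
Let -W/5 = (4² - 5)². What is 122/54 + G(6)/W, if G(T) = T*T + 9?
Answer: 7138/3267 ≈ 2.1849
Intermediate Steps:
W = -605 (W = -5*(4² - 5)² = -5*(16 - 5)² = -5*11² = -5*121 = -605)
G(T) = 9 + T² (G(T) = T² + 9 = 9 + T²)
122/54 + G(6)/W = 122/54 + (9 + 6²)/(-605) = 122*(1/54) + (9 + 36)*(-1/605) = 61/27 + 45*(-1/605) = 61/27 - 9/121 = 7138/3267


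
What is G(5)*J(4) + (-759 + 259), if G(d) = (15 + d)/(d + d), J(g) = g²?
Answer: -468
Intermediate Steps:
G(d) = (15 + d)/(2*d) (G(d) = (15 + d)/((2*d)) = (15 + d)*(1/(2*d)) = (15 + d)/(2*d))
G(5)*J(4) + (-759 + 259) = ((½)*(15 + 5)/5)*4² + (-759 + 259) = ((½)*(⅕)*20)*16 - 500 = 2*16 - 500 = 32 - 500 = -468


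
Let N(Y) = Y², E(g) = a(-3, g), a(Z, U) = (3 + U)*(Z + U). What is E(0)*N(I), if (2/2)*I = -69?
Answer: -42849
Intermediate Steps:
a(Z, U) = (3 + U)*(U + Z)
I = -69
E(g) = -9 + g² (E(g) = g² + 3*g + 3*(-3) + g*(-3) = g² + 3*g - 9 - 3*g = -9 + g²)
E(0)*N(I) = (-9 + 0²)*(-69)² = (-9 + 0)*4761 = -9*4761 = -42849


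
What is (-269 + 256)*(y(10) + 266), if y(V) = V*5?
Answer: -4108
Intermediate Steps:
y(V) = 5*V
(-269 + 256)*(y(10) + 266) = (-269 + 256)*(5*10 + 266) = -13*(50 + 266) = -13*316 = -4108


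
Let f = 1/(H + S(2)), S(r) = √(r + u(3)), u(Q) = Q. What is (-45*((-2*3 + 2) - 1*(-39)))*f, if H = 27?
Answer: -42525/724 + 1575*√5/724 ≈ -53.872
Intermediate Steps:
S(r) = √(3 + r) (S(r) = √(r + 3) = √(3 + r))
f = 1/(27 + √5) (f = 1/(27 + √(3 + 2)) = 1/(27 + √5) ≈ 0.034204)
(-45*((-2*3 + 2) - 1*(-39)))*f = (-45*((-2*3 + 2) - 1*(-39)))*(27/724 - √5/724) = (-45*((-6 + 2) + 39))*(27/724 - √5/724) = (-45*(-4 + 39))*(27/724 - √5/724) = (-45*35)*(27/724 - √5/724) = -1575*(27/724 - √5/724) = -42525/724 + 1575*√5/724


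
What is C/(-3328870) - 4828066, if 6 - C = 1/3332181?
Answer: -10710965315747054821/2218479473094 ≈ -4.8281e+6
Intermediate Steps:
C = 19993085/3332181 (C = 6 - 1/3332181 = 19993085/3332181 ≈ 6.0000)
C/(-3328870) - 4828066 = (19993085/3332181)/(-3328870) - 4828066 = (19993085/3332181)*(-1/3328870) - 4828066 = -3998617/2218479473094 - 4828066 = -10710965315747054821/2218479473094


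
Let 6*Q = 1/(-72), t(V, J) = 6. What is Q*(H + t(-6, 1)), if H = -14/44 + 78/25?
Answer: -4841/237600 ≈ -0.020375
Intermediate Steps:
H = 1541/550 (H = -14*1/44 + 78*(1/25) = -7/22 + 78/25 = 1541/550 ≈ 2.8018)
Q = -1/432 (Q = (1/6)/(-72) = (1/6)*(-1/72) = -1/432 ≈ -0.0023148)
Q*(H + t(-6, 1)) = -(1541/550 + 6)/432 = -1/432*4841/550 = -4841/237600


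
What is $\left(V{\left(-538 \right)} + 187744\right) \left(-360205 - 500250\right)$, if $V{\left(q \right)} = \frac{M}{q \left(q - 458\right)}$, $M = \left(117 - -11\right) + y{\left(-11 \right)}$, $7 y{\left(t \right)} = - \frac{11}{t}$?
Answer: $- \frac{201981981779494285}{1250312} \approx -1.6155 \cdot 10^{11}$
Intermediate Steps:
$y{\left(t \right)} = - \frac{11}{7 t}$ ($y{\left(t \right)} = \frac{\left(-11\right) \frac{1}{t}}{7} = - \frac{11}{7 t}$)
$M = \frac{897}{7}$ ($M = \left(117 - -11\right) - \frac{11}{7 \left(-11\right)} = \left(117 + 11\right) - - \frac{1}{7} = 128 + \frac{1}{7} = \frac{897}{7} \approx 128.14$)
$V{\left(q \right)} = \frac{897}{7 q \left(-458 + q\right)}$ ($V{\left(q \right)} = \frac{897}{7 q \left(q - 458\right)} = \frac{897}{7 q \left(-458 + q\right)}$)
$\left(V{\left(-538 \right)} + 187744\right) \left(-360205 - 500250\right) = \left(\frac{897}{7 \left(-538\right) \left(-458 - 538\right)} + 187744\right) \left(-360205 - 500250\right) = \left(\frac{897}{7} \left(- \frac{1}{538}\right) \frac{1}{-996} + 187744\right) \left(-860455\right) = \left(\frac{897}{7} \left(- \frac{1}{538}\right) \left(- \frac{1}{996}\right) + 187744\right) \left(-860455\right) = \left(\frac{299}{1250312} + 187744\right) \left(-860455\right) = \frac{234738576427}{1250312} \left(-860455\right) = - \frac{201981981779494285}{1250312}$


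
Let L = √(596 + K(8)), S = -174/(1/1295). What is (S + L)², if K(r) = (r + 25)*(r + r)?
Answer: 50773610024 - 901320*√281 ≈ 5.0758e+10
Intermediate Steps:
K(r) = 2*r*(25 + r) (K(r) = (25 + r)*(2*r) = 2*r*(25 + r))
S = -225330 (S = -174/1/1295 = -174*1295 = -225330)
L = 2*√281 (L = √(596 + 2*8*(25 + 8)) = √(596 + 2*8*33) = √(596 + 528) = √1124 = 2*√281 ≈ 33.526)
(S + L)² = (-225330 + 2*√281)²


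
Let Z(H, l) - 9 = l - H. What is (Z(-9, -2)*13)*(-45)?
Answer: -9360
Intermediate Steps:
Z(H, l) = 9 + l - H (Z(H, l) = 9 + (l - H) = 9 + l - H)
(Z(-9, -2)*13)*(-45) = ((9 - 2 - 1*(-9))*13)*(-45) = ((9 - 2 + 9)*13)*(-45) = (16*13)*(-45) = 208*(-45) = -9360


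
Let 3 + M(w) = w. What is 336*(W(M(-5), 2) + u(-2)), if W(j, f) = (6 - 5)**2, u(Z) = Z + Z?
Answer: -1008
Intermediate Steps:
u(Z) = 2*Z
M(w) = -3 + w
W(j, f) = 1 (W(j, f) = 1**2 = 1)
336*(W(M(-5), 2) + u(-2)) = 336*(1 + 2*(-2)) = 336*(1 - 4) = 336*(-3) = -1008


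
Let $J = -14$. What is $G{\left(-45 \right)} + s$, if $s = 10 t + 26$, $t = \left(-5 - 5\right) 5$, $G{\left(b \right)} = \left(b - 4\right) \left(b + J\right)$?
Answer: $2417$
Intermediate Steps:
$G{\left(b \right)} = \left(-14 + b\right) \left(-4 + b\right)$ ($G{\left(b \right)} = \left(b - 4\right) \left(b - 14\right) = \left(-4 + b\right) \left(-14 + b\right) = \left(-14 + b\right) \left(-4 + b\right)$)
$t = -50$ ($t = \left(-10\right) 5 = -50$)
$s = -474$ ($s = 10 \left(-50\right) + 26 = -500 + 26 = -474$)
$G{\left(-45 \right)} + s = \left(56 + \left(-45\right)^{2} - -810\right) - 474 = \left(56 + 2025 + 810\right) - 474 = 2891 - 474 = 2417$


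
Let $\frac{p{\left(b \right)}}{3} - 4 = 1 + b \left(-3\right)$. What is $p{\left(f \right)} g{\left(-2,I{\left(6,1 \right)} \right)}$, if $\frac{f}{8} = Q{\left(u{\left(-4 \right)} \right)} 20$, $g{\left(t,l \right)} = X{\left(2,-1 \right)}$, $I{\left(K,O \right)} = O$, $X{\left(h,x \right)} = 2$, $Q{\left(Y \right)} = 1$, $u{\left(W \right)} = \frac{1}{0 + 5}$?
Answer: $-2850$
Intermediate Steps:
$u{\left(W \right)} = \frac{1}{5}$
$g{\left(t,l \right)} = 2$
$f = 160$ ($f = 8 \cdot 1 \cdot 20 = 8 \cdot 20 = 160$)
$p{\left(b \right)} = 15 - 9 b$ ($p{\left(b \right)} = 12 + 3 \left(1 + b \left(-3\right)\right) = 12 + 3 \left(1 - 3 b\right) = 12 - \left(-3 + 9 b\right) = 15 - 9 b$)
$p{\left(f \right)} g{\left(-2,I{\left(6,1 \right)} \right)} = \left(15 - 1440\right) 2 = \left(-1425\right) 2 = -2850$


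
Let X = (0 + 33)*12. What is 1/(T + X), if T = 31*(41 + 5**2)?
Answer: 1/2442 ≈ 0.00040950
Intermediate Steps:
T = 2046 (T = 31*(41 + 25) = 31*66 = 2046)
X = 396 (X = 33*12 = 396)
1/(T + X) = 1/(2046 + 396) = 1/2442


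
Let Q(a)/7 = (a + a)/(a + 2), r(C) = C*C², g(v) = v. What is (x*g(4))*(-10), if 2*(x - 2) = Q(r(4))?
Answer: -11600/33 ≈ -351.52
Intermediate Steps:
r(C) = C³
Q(a) = 14*a/(2 + a) (Q(a) = 7*((a + a)/(a + 2)) = 7*((2*a)/(2 + a)) = 7*(2*a/(2 + a)) = 14*a/(2 + a))
x = 290/33 (x = 2 + (14*4³/(2 + 4³))/2 = 2 + (14*64/(2 + 64))/2 = 2 + (14*64/66)/2 = 2 + (14*64*(1/66))/2 = 2 + (½)*(448/33) = 2 + 224/33 = 290/33 ≈ 8.7879)
(x*g(4))*(-10) = ((290/33)*4)*(-10) = (1160/33)*(-10) = -11600/33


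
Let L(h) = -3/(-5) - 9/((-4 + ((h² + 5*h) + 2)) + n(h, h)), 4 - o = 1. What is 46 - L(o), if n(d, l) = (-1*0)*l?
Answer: 5039/110 ≈ 45.809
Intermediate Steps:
o = 3 (o = 4 - 1*1 = 4 - 1 = 3)
n(d, l) = 0 (n(d, l) = 0*l = 0)
L(h) = ⅗ - 9/(-2 + h² + 5*h) (L(h) = -3/(-5) - 9/((-4 + ((h² + 5*h) + 2)) + 0) = -3*(-⅕) - 9/((-4 + (2 + h² + 5*h)) + 0) = ⅗ - 9/((-2 + h² + 5*h) + 0) = ⅗ - 9/(-2 + h² + 5*h))
46 - L(o) = 46 - 3*(-17 + 3² + 5*3)/(5*(-2 + 3² + 5*3)) = 46 - 3*(-17 + 9 + 15)/(5*(-2 + 9 + 15)) = 46 - 3*7/(5*22) = 46 - 1*21/110 = 46 - 21/110 = 5039/110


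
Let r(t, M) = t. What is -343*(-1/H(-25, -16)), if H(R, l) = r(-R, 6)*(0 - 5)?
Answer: -343/125 ≈ -2.7440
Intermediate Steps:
H(R, l) = 5*R (H(R, l) = (-R)*(0 - 5) = -R*(-5) = 5*R)
-343*(-1/H(-25, -16)) = -343/((-5*(-25))) = -343/((-1*(-125))) = -343/125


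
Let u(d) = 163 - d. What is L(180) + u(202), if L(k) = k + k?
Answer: 321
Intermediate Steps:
L(k) = 2*k
L(180) + u(202) = 2*180 + (163 - 1*202) = 360 + (163 - 202) = 360 - 39 = 321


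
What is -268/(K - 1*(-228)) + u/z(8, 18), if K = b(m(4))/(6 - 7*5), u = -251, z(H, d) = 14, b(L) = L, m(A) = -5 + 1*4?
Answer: -1768671/92582 ≈ -19.104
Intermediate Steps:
m(A) = -1 (m(A) = -5 + 4 = -1)
K = 1/29 (K = -1/(6 - 7*5) = -1/(6 - 35) = -1/(-29) = -1*(-1/29) = 1/29 ≈ 0.034483)
-268/(K - 1*(-228)) + u/z(8, 18) = -268/(1/29 - 1*(-228)) - 251/14 = -268/(1/29 + 228) - 251*1/14 = -268/6613/29 - 251/14 = -268*29/6613 - 251/14 = -7772/6613 - 251/14 = -1768671/92582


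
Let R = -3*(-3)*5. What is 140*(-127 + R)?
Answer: -11480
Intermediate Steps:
R = 45 (R = 9*5 = 45)
140*(-127 + R) = 140*(-127 + 45) = 140*(-82) = -11480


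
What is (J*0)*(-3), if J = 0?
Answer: 0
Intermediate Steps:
(J*0)*(-3) = (0*0)*(-3) = 0*(-3) = 0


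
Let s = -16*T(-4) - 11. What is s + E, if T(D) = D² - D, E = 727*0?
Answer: -331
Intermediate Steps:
E = 0
s = -331 (s = -(-64)*(-1 - 4) - 11 = -(-64)*(-5) - 11 = -16*20 - 11 = -320 - 11 = -331)
s + E = -331 + 0 = -331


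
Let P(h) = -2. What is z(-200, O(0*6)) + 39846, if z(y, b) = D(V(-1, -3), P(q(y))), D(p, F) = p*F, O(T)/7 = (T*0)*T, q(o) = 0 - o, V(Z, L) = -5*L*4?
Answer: 39726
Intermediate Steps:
V(Z, L) = -20*L
q(o) = -o
O(T) = 0 (O(T) = 7*((T*0)*T) = 7*(0*T) = 7*0 = 0)
D(p, F) = F*p
z(y, b) = -120 (z(y, b) = -(-40)*(-3) = -2*60 = -120)
z(-200, O(0*6)) + 39846 = -120 + 39846 = 39726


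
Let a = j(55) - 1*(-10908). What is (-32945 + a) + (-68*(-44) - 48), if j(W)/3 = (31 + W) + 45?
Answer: -18700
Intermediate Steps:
j(W) = 228 + 3*W (j(W) = 3*((31 + W) + 45) = 3*(76 + W) = 228 + 3*W)
a = 11301 (a = (228 + 3*55) - 1*(-10908) = (228 + 165) + 10908 = 393 + 10908 = 11301)
(-32945 + a) + (-68*(-44) - 48) = (-32945 + 11301) + (-68*(-44) - 48) = -21644 + (2992 - 48) = -21644 + 2944 = -18700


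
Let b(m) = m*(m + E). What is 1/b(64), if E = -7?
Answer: 1/3648 ≈ 0.00027412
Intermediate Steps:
b(m) = m*(-7 + m) (b(m) = m*(m - 7) = m*(-7 + m))
1/b(64) = 1/(64*(-7 + 64)) = 1/(64*57) = 1/3648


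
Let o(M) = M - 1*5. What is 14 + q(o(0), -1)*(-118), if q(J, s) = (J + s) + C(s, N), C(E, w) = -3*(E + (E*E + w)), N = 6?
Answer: 2846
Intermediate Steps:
o(M) = -5 + M (o(M) = M - 5 = -5 + M)
C(E, w) = -3*E - 3*w - 3*E² (C(E, w) = -3*(E + (E² + w)) = -3*(E + (w + E²)) = -3*(E + w + E²) = -3*E - 3*w - 3*E²)
q(J, s) = -18 + J - 3*s² - 2*s (q(J, s) = (J + s) + (-3*s - 3*6 - 3*s²) = (J + s) + (-3*s - 18 - 3*s²) = (J + s) + (-18 - 3*s - 3*s²) = -18 + J - 3*s² - 2*s)
14 + q(o(0), -1)*(-118) = 14 + (-18 + (-5 + 0) - 3*(-1)² - 2*(-1))*(-118) = 14 + (-18 - 5 - 3*1 + 2)*(-118) = 14 + (-18 - 5 - 3 + 2)*(-118) = 14 - 24*(-118) = 14 + 2832 = 2846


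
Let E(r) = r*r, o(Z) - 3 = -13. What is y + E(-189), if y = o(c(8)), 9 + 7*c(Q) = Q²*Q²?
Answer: 35711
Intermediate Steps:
c(Q) = -9/7 + Q⁴/7 (c(Q) = -9/7 + (Q²*Q²)/7 = -9/7 + Q⁴/7)
o(Z) = -10 (o(Z) = 3 - 13 = -10)
E(r) = r²
y = -10
y + E(-189) = -10 + (-189)² = -10 + 35721 = 35711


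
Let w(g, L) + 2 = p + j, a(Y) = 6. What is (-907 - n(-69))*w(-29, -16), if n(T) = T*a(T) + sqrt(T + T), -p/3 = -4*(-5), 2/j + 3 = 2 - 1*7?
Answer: 122757/4 + 249*I*sqrt(138)/4 ≈ 30689.0 + 731.27*I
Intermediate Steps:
j = -1/4 (j = 2/(-3 + (2 - 1*7)) = 2/(-3 + (2 - 7)) = 2/(-3 - 5) = 2/(-8) = 2*(-1/8) = -1/4 ≈ -0.25000)
p = -60 (p = -(-12)*(-5) = -3*20 = -60)
w(g, L) = -249/4 (w(g, L) = -2 + (-60 - 1/4) = -2 - 241/4 = -249/4)
n(T) = 6*T + sqrt(2)*sqrt(T) (n(T) = T*6 + sqrt(T + T) = 6*T + sqrt(2*T) = 6*T + sqrt(2)*sqrt(T))
(-907 - n(-69))*w(-29, -16) = (-907 - (6*(-69) + sqrt(2)*sqrt(-69)))*(-249/4) = (-907 - (-414 + sqrt(2)*(I*sqrt(69))))*(-249/4) = (-907 - (-414 + I*sqrt(138)))*(-249/4) = (-907 + (414 - I*sqrt(138)))*(-249/4) = (-493 - I*sqrt(138))*(-249/4) = 122757/4 + 249*I*sqrt(138)/4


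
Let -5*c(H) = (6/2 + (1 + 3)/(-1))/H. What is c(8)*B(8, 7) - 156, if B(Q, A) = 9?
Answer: -6231/40 ≈ -155.77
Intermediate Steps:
c(H) = 1/(5*H) (c(H) = -(6/2 + (1 + 3)/(-1))/(5*H) = -(6*(½) + 4*(-1))/(5*H) = -(3 - 4)/(5*H) = -(-1)/(5*H) = 1/(5*H))
c(8)*B(8, 7) - 156 = ((⅕)/8)*9 - 156 = ((⅕)*(⅛))*9 - 156 = (1/40)*9 - 156 = 9/40 - 156 = -6231/40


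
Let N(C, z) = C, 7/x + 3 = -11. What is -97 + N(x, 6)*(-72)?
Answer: -61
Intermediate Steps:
x = -½ (x = 7/(-3 - 11) = 7/(-14) = 7*(-1/14) = -½ ≈ -0.50000)
-97 + N(x, 6)*(-72) = -97 - ½*(-72) = -97 + 36 = -61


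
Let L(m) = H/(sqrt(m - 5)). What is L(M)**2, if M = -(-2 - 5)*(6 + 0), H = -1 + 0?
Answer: 1/37 ≈ 0.027027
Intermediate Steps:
H = -1
M = 42 (M = -(-7)*6 = -1*(-42) = 42)
L(m) = -1/sqrt(-5 + m) (L(m) = -1/(sqrt(m - 5)) = -1/(sqrt(-5 + m)) = -1/sqrt(-5 + m))
L(M)**2 = (-1/sqrt(-5 + 42))**2 = (-1/sqrt(37))**2 = (-sqrt(37)/37)**2 = 1/37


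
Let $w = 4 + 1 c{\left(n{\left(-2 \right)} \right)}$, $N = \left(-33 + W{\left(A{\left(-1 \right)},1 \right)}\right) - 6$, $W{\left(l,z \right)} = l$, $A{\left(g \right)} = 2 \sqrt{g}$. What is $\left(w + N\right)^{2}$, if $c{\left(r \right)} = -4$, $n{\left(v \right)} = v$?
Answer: $1517 - 156 i \approx 1517.0 - 156.0 i$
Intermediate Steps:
$N = -39 + 2 i$ ($N = \left(-33 + 2 \sqrt{-1}\right) - 6 = \left(-33 + 2 i\right) - 6 = -39 + 2 i \approx -39.0 + 2.0 i$)
$w = 0$ ($w = 4 + 1 \left(-4\right) = 4 - 4 = 0$)
$\left(w + N\right)^{2} = \left(0 - \left(39 - 2 i\right)\right)^{2} = \left(-39 + 2 i\right)^{2}$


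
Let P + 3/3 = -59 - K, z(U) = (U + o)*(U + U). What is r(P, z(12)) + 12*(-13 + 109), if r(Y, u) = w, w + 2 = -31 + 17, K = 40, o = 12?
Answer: 1136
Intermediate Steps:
z(U) = 2*U*(12 + U) (z(U) = (U + 12)*(U + U) = (12 + U)*(2*U) = 2*U*(12 + U))
P = -100 (P = -1 + (-59 - 1*40) = -1 + (-59 - 40) = -1 - 99 = -100)
w = -16 (w = -2 + (-31 + 17) = -2 - 14 = -16)
r(Y, u) = -16
r(P, z(12)) + 12*(-13 + 109) = -16 + 12*(-13 + 109) = -16 + 12*96 = -16 + 1152 = 1136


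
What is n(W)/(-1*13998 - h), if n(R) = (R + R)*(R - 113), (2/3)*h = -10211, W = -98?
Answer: 82712/2637 ≈ 31.366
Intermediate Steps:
h = -30633/2 (h = (3/2)*(-10211) = -30633/2 ≈ -15317.)
n(R) = 2*R*(-113 + R) (n(R) = (2*R)*(-113 + R) = 2*R*(-113 + R))
n(W)/(-1*13998 - h) = (2*(-98)*(-113 - 98))/(-1*13998 - 1*(-30633/2)) = (2*(-98)*(-211))/(-13998 + 30633/2) = 41356/(2637/2) = 41356*(2/2637) = 82712/2637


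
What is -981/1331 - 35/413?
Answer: -64534/78529 ≈ -0.82179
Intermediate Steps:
-981/1331 - 35/413 = -981*1/1331 - 35*1/413 = -981/1331 - 5/59 = -64534/78529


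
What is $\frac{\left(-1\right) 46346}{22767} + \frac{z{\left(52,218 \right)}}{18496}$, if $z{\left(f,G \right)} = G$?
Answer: $- \frac{426126205}{210549216} \approx -2.0239$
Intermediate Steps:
$\frac{\left(-1\right) 46346}{22767} + \frac{z{\left(52,218 \right)}}{18496} = \frac{\left(-1\right) 46346}{22767} + \frac{218}{18496} = \left(-46346\right) \frac{1}{22767} + 218 \cdot \frac{1}{18496} = - \frac{46346}{22767} + \frac{109}{9248} = - \frac{426126205}{210549216}$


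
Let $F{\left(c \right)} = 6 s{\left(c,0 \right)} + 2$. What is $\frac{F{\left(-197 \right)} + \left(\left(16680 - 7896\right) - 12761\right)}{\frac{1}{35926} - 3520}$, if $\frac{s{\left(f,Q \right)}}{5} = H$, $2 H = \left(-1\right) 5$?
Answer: $\frac{48500100}{42153173} \approx 1.1506$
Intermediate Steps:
$H = - \frac{5}{2}$ ($H = \frac{\left(-1\right) 5}{2} = \frac{1}{2} \left(-5\right) = - \frac{5}{2} \approx -2.5$)
$s{\left(f,Q \right)} = - \frac{25}{2}$ ($s{\left(f,Q \right)} = 5 \left(- \frac{5}{2}\right) = - \frac{25}{2}$)
$F{\left(c \right)} = -73$ ($F{\left(c \right)} = 6 \left(- \frac{25}{2}\right) + 2 = -75 + 2 = -73$)
$\frac{F{\left(-197 \right)} + \left(\left(16680 - 7896\right) - 12761\right)}{\frac{1}{35926} - 3520} = \frac{-73 + \left(\left(16680 - 7896\right) - 12761\right)}{\frac{1}{35926} - 3520} = \frac{-73 + \left(8784 - 12761\right)}{\frac{1}{35926} - 3520} = \frac{-73 - 3977}{- \frac{126459519}{35926}} = \left(-4050\right) \left(- \frac{35926}{126459519}\right) = \frac{48500100}{42153173}$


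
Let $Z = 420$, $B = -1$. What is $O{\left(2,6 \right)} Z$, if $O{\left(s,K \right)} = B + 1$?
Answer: $0$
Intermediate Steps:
$O{\left(s,K \right)} = 0$ ($O{\left(s,K \right)} = -1 + 1 = 0$)
$O{\left(2,6 \right)} Z = 0 \cdot 420 = 0$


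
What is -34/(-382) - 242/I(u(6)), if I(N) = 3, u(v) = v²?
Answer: -46171/573 ≈ -80.578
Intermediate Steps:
-34/(-382) - 242/I(u(6)) = -34/(-382) - 242/3 = -34*(-1/382) - 242*⅓ = 17/191 - 242/3 = -46171/573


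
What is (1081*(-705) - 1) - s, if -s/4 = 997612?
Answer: 3228342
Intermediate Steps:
s = -3990448 (s = -4*997612 = -3990448)
(1081*(-705) - 1) - s = (1081*(-705) - 1) - 1*(-3990448) = (-762105 - 1) + 3990448 = -762106 + 3990448 = 3228342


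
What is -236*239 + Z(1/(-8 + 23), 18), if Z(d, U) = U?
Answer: -56386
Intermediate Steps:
-236*239 + Z(1/(-8 + 23), 18) = -236*239 + 18 = -56404 + 18 = -56386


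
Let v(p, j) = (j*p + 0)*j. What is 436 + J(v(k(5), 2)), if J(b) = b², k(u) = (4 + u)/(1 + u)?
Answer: 472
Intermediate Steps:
k(u) = (4 + u)/(1 + u)
v(p, j) = p*j² (v(p, j) = (j*p)*j = p*j²)
436 + J(v(k(5), 2)) = 436 + (((4 + 5)/(1 + 5))*2²)² = 436 + ((9/6)*4)² = 436 + (((⅙)*9)*4)² = 436 + ((3/2)*4)² = 436 + 6² = 436 + 36 = 472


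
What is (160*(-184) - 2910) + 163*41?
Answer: -25667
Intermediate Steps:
(160*(-184) - 2910) + 163*41 = (-29440 - 2910) + 6683 = -32350 + 6683 = -25667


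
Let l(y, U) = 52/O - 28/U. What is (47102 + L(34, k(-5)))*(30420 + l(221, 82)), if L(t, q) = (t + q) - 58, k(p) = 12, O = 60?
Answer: 176197811414/123 ≈ 1.4325e+9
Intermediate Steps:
L(t, q) = -58 + q + t (L(t, q) = (q + t) - 58 = -58 + q + t)
l(y, U) = 13/15 - 28/U (l(y, U) = 52/60 - 28/U = 52*(1/60) - 28/U = 13/15 - 28/U)
(47102 + L(34, k(-5)))*(30420 + l(221, 82)) = (47102 + (-58 + 12 + 34))*(30420 + (13/15 - 28/82)) = (47102 - 12)*(30420 + (13/15 - 28*1/82)) = 47090*(30420 + (13/15 - 14/41)) = 47090*(30420 + 323/615) = 47090*(18708623/615) = 176197811414/123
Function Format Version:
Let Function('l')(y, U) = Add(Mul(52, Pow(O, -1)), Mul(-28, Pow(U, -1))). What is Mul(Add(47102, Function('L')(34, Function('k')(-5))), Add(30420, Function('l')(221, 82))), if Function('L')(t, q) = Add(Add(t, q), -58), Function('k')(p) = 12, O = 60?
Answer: Rational(176197811414, 123) ≈ 1.4325e+9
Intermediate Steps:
Function('L')(t, q) = Add(-58, q, t) (Function('L')(t, q) = Add(Add(q, t), -58) = Add(-58, q, t))
Function('l')(y, U) = Add(Rational(13, 15), Mul(-28, Pow(U, -1))) (Function('l')(y, U) = Add(Mul(52, Pow(60, -1)), Mul(-28, Pow(U, -1))) = Add(Mul(52, Rational(1, 60)), Mul(-28, Pow(U, -1))) = Add(Rational(13, 15), Mul(-28, Pow(U, -1))))
Mul(Add(47102, Function('L')(34, Function('k')(-5))), Add(30420, Function('l')(221, 82))) = Mul(Add(47102, Add(-58, 12, 34)), Add(30420, Add(Rational(13, 15), Mul(-28, Pow(82, -1))))) = Mul(Add(47102, -12), Add(30420, Add(Rational(13, 15), Mul(-28, Rational(1, 82))))) = Mul(47090, Add(30420, Add(Rational(13, 15), Rational(-14, 41)))) = Mul(47090, Add(30420, Rational(323, 615))) = Mul(47090, Rational(18708623, 615)) = Rational(176197811414, 123)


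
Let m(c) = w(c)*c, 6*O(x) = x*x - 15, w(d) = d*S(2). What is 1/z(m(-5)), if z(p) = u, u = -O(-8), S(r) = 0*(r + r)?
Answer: -6/49 ≈ -0.12245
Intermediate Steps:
S(r) = 0 (S(r) = 0*(2*r) = 0)
w(d) = 0 (w(d) = d*0 = 0)
O(x) = -5/2 + x²/6 (O(x) = (x*x - 15)/6 = (x² - 15)/6 = (-15 + x²)/6 = -5/2 + x²/6)
m(c) = 0 (m(c) = 0*c = 0)
u = -49/6 (u = -(-5/2 + (⅙)*(-8)²) = -(-5/2 + (⅙)*64) = -(-5/2 + 32/3) = -1*49/6 = -49/6 ≈ -8.1667)
z(p) = -49/6
1/z(m(-5)) = 1/(-49/6) = -6/49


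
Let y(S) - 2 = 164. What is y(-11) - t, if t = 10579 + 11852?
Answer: -22265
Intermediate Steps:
t = 22431
y(S) = 166 (y(S) = 2 + 164 = 166)
y(-11) - t = 166 - 1*22431 = 166 - 22431 = -22265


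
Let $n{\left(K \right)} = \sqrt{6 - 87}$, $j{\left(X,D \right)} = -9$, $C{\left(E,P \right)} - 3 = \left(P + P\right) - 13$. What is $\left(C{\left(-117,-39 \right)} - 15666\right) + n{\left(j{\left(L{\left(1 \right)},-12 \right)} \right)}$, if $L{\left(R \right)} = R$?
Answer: $-15754 + 9 i \approx -15754.0 + 9.0 i$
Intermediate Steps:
$C{\left(E,P \right)} = -10 + 2 P$ ($C{\left(E,P \right)} = 3 + \left(\left(P + P\right) - 13\right) = 3 + \left(2 P - 13\right) = 3 + \left(-13 + 2 P\right) = -10 + 2 P$)
$n{\left(K \right)} = 9 i$ ($n{\left(K \right)} = \sqrt{-81} = 9 i$)
$\left(C{\left(-117,-39 \right)} - 15666\right) + n{\left(j{\left(L{\left(1 \right)},-12 \right)} \right)} = \left(\left(-10 + 2 \left(-39\right)\right) - 15666\right) + 9 i = \left(\left(-10 - 78\right) - 15666\right) + 9 i = \left(-88 - 15666\right) + 9 i = -15754 + 9 i$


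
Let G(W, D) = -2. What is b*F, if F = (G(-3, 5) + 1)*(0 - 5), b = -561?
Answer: -2805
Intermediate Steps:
F = 5 (F = (-2 + 1)*(0 - 5) = -1*(-5) = 5)
b*F = -561*5 = -2805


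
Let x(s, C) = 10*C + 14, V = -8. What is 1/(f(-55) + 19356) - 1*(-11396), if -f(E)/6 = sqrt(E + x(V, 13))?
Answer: 355794073169/31220961 + sqrt(89)/62441922 ≈ 11396.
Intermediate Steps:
x(s, C) = 14 + 10*C
f(E) = -6*sqrt(144 + E) (f(E) = -6*sqrt(E + (14 + 10*13)) = -6*sqrt(E + (14 + 130)) = -6*sqrt(E + 144) = -6*sqrt(144 + E))
1/(f(-55) + 19356) - 1*(-11396) = 1/(-6*sqrt(144 - 55) + 19356) - 1*(-11396) = 1/(-6*sqrt(89) + 19356) + 11396 = 1/(19356 - 6*sqrt(89)) + 11396 = 11396 + 1/(19356 - 6*sqrt(89))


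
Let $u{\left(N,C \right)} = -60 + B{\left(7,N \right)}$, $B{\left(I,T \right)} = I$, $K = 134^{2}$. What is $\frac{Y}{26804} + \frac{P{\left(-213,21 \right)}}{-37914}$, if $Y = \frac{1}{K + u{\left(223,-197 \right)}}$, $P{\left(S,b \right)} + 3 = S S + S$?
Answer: $- \frac{3611276819987}{3032311243828} \approx -1.1909$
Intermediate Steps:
$K = 17956$
$u{\left(N,C \right)} = -53$ ($u{\left(N,C \right)} = -60 + 7 = -53$)
$P{\left(S,b \right)} = -3 + S + S^{2}$ ($P{\left(S,b \right)} = -3 + \left(S S + S\right) = -3 + \left(S^{2} + S\right) = -3 + \left(S + S^{2}\right) = -3 + S + S^{2}$)
$Y = \frac{1}{17903}$ ($Y = \frac{1}{17956 - 53} = \frac{1}{17903} \approx 5.5857 \cdot 10^{-5}$)
$\frac{Y}{26804} + \frac{P{\left(-213,21 \right)}}{-37914} = \frac{1}{17903 \cdot 26804} + \frac{-3 - 213 + \left(-213\right)^{2}}{-37914} = \frac{1}{17903} \cdot \frac{1}{26804} + \left(-3 - 213 + 45369\right) \left(- \frac{1}{37914}\right) = \frac{1}{479872012} + 45153 \left(- \frac{1}{37914}\right) = \frac{1}{479872012} - \frac{15051}{12638} = - \frac{3611276819987}{3032311243828}$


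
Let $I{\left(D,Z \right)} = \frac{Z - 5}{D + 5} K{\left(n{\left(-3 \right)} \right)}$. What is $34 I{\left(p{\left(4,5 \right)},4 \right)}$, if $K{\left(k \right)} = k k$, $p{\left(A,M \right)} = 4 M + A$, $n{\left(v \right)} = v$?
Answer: $- \frac{306}{29} \approx -10.552$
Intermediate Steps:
$p{\left(A,M \right)} = A + 4 M$
$K{\left(k \right)} = k^{2}$
$I{\left(D,Z \right)} = \frac{9 \left(-5 + Z\right)}{5 + D}$ ($I{\left(D,Z \right)} = \frac{Z - 5}{D + 5} \left(-3\right)^{2} = \frac{-5 + Z}{5 + D} 9 = \frac{9 \left(-5 + Z\right)}{5 + D}$)
$34 I{\left(p{\left(4,5 \right)},4 \right)} = 34 \frac{9 \left(-5 + 4\right)}{5 + \left(4 + 4 \cdot 5\right)} = 34 \cdot 9 \frac{1}{5 + \left(4 + 20\right)} \left(-1\right) = 34 \cdot 9 \frac{1}{5 + 24} \left(-1\right) = 34 \cdot 9 \cdot \frac{1}{29} \left(-1\right) = 34 \left(- \frac{9}{29}\right) = - \frac{306}{29}$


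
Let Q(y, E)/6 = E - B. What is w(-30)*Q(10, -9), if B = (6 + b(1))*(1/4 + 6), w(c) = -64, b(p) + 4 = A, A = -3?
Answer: 1056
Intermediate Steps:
b(p) = -7 (b(p) = -4 - 3 = -7)
B = -25/4 (B = (6 - 7)*(1/4 + 6) = -(1*(1/4) + 6) = -(1/4 + 6) = -1*25/4 = -25/4 ≈ -6.2500)
Q(y, E) = 75/2 + 6*E (Q(y, E) = 6*(E - 1*(-25/4)) = 6*(E + 25/4) = 6*(25/4 + E) = 75/2 + 6*E)
w(-30)*Q(10, -9) = -64*(75/2 + 6*(-9)) = -64*(75/2 - 54) = -64*(-33/2) = 1056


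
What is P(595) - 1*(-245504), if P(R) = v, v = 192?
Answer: 245696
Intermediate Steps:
P(R) = 192
P(595) - 1*(-245504) = 192 - 1*(-245504) = 192 + 245504 = 245696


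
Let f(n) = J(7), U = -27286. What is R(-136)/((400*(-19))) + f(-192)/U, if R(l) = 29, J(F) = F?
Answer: -60321/14812400 ≈ -0.0040723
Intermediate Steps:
f(n) = 7
R(-136)/((400*(-19))) + f(-192)/U = 29/((400*(-19))) + 7/(-27286) = 29/(-7600) + 7*(-1/27286) = 29*(-1/7600) - 1/3898 = -29/7600 - 1/3898 = -60321/14812400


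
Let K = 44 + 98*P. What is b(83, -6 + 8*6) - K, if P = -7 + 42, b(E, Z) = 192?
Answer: -3282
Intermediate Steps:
P = 35
K = 3474 (K = 44 + 98*35 = 44 + 3430 = 3474)
b(83, -6 + 8*6) - K = 192 - 1*3474 = 192 - 3474 = -3282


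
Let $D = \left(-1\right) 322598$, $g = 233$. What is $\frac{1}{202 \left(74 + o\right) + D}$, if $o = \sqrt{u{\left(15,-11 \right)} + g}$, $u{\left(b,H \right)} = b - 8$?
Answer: $- \frac{10255}{3154624318} - \frac{202 \sqrt{15}}{23659682385} \approx -3.2839 \cdot 10^{-6}$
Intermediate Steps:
$u{\left(b,H \right)} = -8 + b$ ($u{\left(b,H \right)} = b - 8 = -8 + b$)
$o = 4 \sqrt{15}$ ($o = \sqrt{\left(-8 + 15\right) + 233} = \sqrt{7 + 233} = \sqrt{240} = 4 \sqrt{15} \approx 15.492$)
$D = -322598$
$\frac{1}{202 \left(74 + o\right) + D} = \frac{1}{202 \left(74 + 4 \sqrt{15}\right) - 322598} = \frac{1}{\left(14948 + 808 \sqrt{15}\right) - 322598} = \frac{1}{-307650 + 808 \sqrt{15}}$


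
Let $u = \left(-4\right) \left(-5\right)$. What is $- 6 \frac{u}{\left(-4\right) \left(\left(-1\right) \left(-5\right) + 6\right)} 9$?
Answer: $\frac{270}{11} \approx 24.545$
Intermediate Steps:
$u = 20$
$- 6 \frac{u}{\left(-4\right) \left(\left(-1\right) \left(-5\right) + 6\right)} 9 = - 6 \frac{20}{\left(-4\right) \left(\left(-1\right) \left(-5\right) + 6\right)} 9 = - 6 \frac{20}{\left(-4\right) \left(5 + 6\right)} 9 = - 6 \frac{20}{\left(-4\right) 11} \cdot 9 = - 6 \frac{20}{-44} \cdot 9 = - 6 \cdot 20 \left(- \frac{1}{44}\right) 9 = \left(-6\right) \left(- \frac{5}{11}\right) 9 = \frac{30}{11} \cdot 9 = \frac{270}{11}$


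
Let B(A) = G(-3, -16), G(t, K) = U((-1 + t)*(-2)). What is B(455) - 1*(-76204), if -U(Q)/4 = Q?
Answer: 76172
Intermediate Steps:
U(Q) = -4*Q
G(t, K) = -8 + 8*t (G(t, K) = -4*(-1 + t)*(-2) = -4*(2 - 2*t) = -8 + 8*t)
B(A) = -32 (B(A) = -8 + 8*(-3) = -8 - 24 = -32)
B(455) - 1*(-76204) = -32 - 1*(-76204) = -32 + 76204 = 76172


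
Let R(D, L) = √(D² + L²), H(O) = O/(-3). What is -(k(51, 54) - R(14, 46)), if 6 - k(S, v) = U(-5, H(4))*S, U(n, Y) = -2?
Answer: -108 + 34*√2 ≈ -59.917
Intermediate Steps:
H(O) = -O/3 (H(O) = O*(-⅓) = -O/3)
k(S, v) = 6 + 2*S (k(S, v) = 6 - (-2)*S = 6 + 2*S)
-(k(51, 54) - R(14, 46)) = -((6 + 2*51) - √(14² + 46²)) = -((6 + 102) - √(196 + 2116)) = -(108 - √2312) = -(108 - 34*√2) = -108 + 34*√2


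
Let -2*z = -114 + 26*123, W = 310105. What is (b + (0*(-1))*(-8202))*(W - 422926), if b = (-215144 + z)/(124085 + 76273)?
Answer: 4074455201/33393 ≈ 1.2202e+5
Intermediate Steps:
z = -1542 (z = -(-114 + 26*123)/2 = -(-114 + 3198)/2 = -½*3084 = -1542)
b = -108343/100179 (b = (-215144 - 1542)/(124085 + 76273) = -216686/200358 = -216686*1/200358 = -108343/100179 ≈ -1.0815)
(b + (0*(-1))*(-8202))*(W - 422926) = (-108343/100179 + (0*(-1))*(-8202))*(310105 - 422926) = (-108343/100179 + 0*(-8202))*(-112821) = (-108343/100179 + 0)*(-112821) = -108343/100179*(-112821) = 4074455201/33393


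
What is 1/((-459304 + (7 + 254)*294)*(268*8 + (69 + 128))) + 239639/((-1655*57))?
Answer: -42923963720953/16897216712790 ≈ -2.5403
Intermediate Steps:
1/((-459304 + (7 + 254)*294)*(268*8 + (69 + 128))) + 239639/((-1655*57)) = 1/((-459304 + 261*294)*(2144 + 197)) + 239639/(-94335) = 1/((-459304 + 76734)*2341) + 239639*(-1/94335) = (1/2341)/(-382570) - 239639/94335 = -1/382570*1/2341 - 239639/94335 = -1/895596370 - 239639/94335 = -42923963720953/16897216712790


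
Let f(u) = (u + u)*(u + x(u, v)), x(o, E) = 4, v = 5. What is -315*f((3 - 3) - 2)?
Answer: 2520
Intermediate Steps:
f(u) = 2*u*(4 + u) (f(u) = (u + u)*(u + 4) = (2*u)*(4 + u) = 2*u*(4 + u))
-315*f((3 - 3) - 2) = -630*((3 - 3) - 2)*(4 + ((3 - 3) - 2)) = -630*(0 - 2)*(4 + (0 - 2)) = -630*(-2)*(4 - 2) = -630*(-2)*2 = -315*(-8) = 2520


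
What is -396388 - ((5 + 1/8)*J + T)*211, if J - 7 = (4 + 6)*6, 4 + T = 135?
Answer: -3971849/8 ≈ -4.9648e+5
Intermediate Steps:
T = 131 (T = -4 + 135 = 131)
J = 67 (J = 7 + (4 + 6)*6 = 7 + 10*6 = 7 + 60 = 67)
-396388 - ((5 + 1/8)*J + T)*211 = -396388 - ((5 + 1/8)*67 + 131)*211 = -396388 - ((5 + 1*(⅛))*67 + 131)*211 = -396388 - ((5 + ⅛)*67 + 131)*211 = -396388 - ((41/8)*67 + 131)*211 = -396388 - (2747/8 + 131)*211 = -396388 - 3795*211/8 = -396388 - 1*800745/8 = -396388 - 800745/8 = -3971849/8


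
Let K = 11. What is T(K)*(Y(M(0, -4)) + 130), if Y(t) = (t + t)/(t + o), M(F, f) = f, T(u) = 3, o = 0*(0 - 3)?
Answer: 396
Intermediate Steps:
o = 0 (o = 0*(-3) = 0)
Y(t) = 2 (Y(t) = (t + t)/(t + 0) = (2*t)/t = 2)
T(K)*(Y(M(0, -4)) + 130) = 3*(2 + 130) = 3*132 = 396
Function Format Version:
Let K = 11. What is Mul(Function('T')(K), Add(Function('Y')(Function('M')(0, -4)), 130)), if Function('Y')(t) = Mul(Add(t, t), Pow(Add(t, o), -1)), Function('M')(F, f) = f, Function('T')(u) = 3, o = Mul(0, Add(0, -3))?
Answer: 396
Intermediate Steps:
o = 0 (o = Mul(0, -3) = 0)
Function('Y')(t) = 2 (Function('Y')(t) = Mul(Add(t, t), Pow(Add(t, 0), -1)) = Mul(Mul(2, t), Pow(t, -1)) = 2)
Mul(Function('T')(K), Add(Function('Y')(Function('M')(0, -4)), 130)) = Mul(3, Add(2, 130)) = Mul(3, 132) = 396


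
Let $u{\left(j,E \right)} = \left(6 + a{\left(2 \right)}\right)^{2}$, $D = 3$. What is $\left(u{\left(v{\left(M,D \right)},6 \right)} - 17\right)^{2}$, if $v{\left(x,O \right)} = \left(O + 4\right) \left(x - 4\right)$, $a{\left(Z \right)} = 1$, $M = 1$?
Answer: $1024$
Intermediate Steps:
$v{\left(x,O \right)} = \left(-4 + x\right) \left(4 + O\right)$ ($v{\left(x,O \right)} = \left(4 + O\right) \left(-4 + x\right) = \left(-4 + x\right) \left(4 + O\right)$)
$u{\left(j,E \right)} = 49$ ($u{\left(j,E \right)} = \left(6 + 1\right)^{2} = 7^{2} = 49$)
$\left(u{\left(v{\left(M,D \right)},6 \right)} - 17\right)^{2} = \left(49 - 17\right)^{2} = 32^{2} = 1024$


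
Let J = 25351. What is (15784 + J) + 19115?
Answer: 60250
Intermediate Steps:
(15784 + J) + 19115 = (15784 + 25351) + 19115 = 41135 + 19115 = 60250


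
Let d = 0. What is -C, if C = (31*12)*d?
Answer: 0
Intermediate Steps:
C = 0 (C = (31*12)*0 = 372*0 = 0)
-C = -1*0 = 0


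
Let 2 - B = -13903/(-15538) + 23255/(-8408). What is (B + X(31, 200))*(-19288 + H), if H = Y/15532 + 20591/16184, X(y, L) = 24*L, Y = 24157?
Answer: -34572697446911586752437/373180033731904 ≈ -9.2643e+7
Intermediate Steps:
H = 177694075/62842472 (H = 24157/15532 + 20591/16184 = 177694075/62842472 ≈ 2.8276)
B = 252863387/65321752 (B = 2 - (-13903/(-15538) + 23255/(-8408)) = 2 - (-13903*(-1/15538) + 23255*(-1/8408)) = 2 - (13903/15538 - 23255/8408) = 2 - 1*(-122219883/65321752) = 2 + 122219883/65321752 = 252863387/65321752 ≈ 3.8710)
(B + X(31, 200))*(-19288 + H) = (252863387/65321752 + 24*200)*(-19288 + 177694075/62842472) = (252863387/65321752 + 4800)*(-1211927905861/62842472) = (313797272987/65321752)*(-1211927905861/62842472) = -34572697446911586752437/373180033731904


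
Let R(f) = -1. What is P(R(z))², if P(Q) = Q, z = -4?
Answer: 1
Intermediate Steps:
P(R(z))² = (-1)² = 1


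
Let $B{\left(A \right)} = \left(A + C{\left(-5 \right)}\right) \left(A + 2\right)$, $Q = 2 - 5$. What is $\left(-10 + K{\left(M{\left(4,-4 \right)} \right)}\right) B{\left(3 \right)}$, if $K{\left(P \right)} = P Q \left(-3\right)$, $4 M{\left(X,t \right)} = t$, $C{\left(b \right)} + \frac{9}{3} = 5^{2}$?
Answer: $-2375$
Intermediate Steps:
$C{\left(b \right)} = 22$ ($C{\left(b \right)} = -3 + 5^{2} = -3 + 25 = 22$)
$M{\left(X,t \right)} = \frac{t}{4}$
$Q = -3$ ($Q = 2 - 5 = -3$)
$K{\left(P \right)} = 9 P$ ($K{\left(P \right)} = P \left(-3\right) \left(-3\right) = - 3 P \left(-3\right) = 9 P$)
$B{\left(A \right)} = \left(2 + A\right) \left(22 + A\right)$ ($B{\left(A \right)} = \left(A + 22\right) \left(A + 2\right) = \left(22 + A\right) \left(2 + A\right) = \left(2 + A\right) \left(22 + A\right)$)
$\left(-10 + K{\left(M{\left(4,-4 \right)} \right)}\right) B{\left(3 \right)} = \left(-10 + 9 \cdot \frac{1}{4} \left(-4\right)\right) \left(44 + 3^{2} + 24 \cdot 3\right) = \left(-10 + 9 \left(-1\right)\right) \left(44 + 9 + 72\right) = \left(-10 - 9\right) 125 = \left(-19\right) 125 = -2375$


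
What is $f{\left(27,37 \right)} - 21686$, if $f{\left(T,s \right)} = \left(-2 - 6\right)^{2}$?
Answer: $-21622$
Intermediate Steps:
$f{\left(T,s \right)} = 64$ ($f{\left(T,s \right)} = \left(-8\right)^{2} = 64$)
$f{\left(27,37 \right)} - 21686 = 64 - 21686 = -21622$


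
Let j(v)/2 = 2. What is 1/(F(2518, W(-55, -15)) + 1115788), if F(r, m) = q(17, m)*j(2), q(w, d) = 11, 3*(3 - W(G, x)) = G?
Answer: 1/1115832 ≈ 8.9619e-7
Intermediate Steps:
W(G, x) = 3 - G/3
j(v) = 4 (j(v) = 2*2 = 4)
F(r, m) = 44 (F(r, m) = 11*4 = 44)
1/(F(2518, W(-55, -15)) + 1115788) = 1/(44 + 1115788) = 1/1115832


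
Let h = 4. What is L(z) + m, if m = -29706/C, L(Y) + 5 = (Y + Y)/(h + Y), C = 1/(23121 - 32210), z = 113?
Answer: 31589746219/117 ≈ 2.7000e+8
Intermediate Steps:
C = -1/9089 (C = 1/(-9089) = -1/9089 ≈ -0.00011002)
L(Y) = -5 + 2*Y/(4 + Y) (L(Y) = -5 + (Y + Y)/(4 + Y) = -5 + (2*Y)/(4 + Y) = -5 + 2*Y/(4 + Y))
m = 269997834 (m = -29706/(-1/9089) = -29706*(-9089) = 269997834)
L(z) + m = (-20 - 3*113)/(4 + 113) + 269997834 = (-20 - 339)/117 + 269997834 = (1/117)*(-359) + 269997834 = -359/117 + 269997834 = 31589746219/117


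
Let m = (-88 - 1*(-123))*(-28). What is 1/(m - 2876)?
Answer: -1/3856 ≈ -0.00025934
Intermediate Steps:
m = -980 (m = (-88 + 123)*(-28) = 35*(-28) = -980)
1/(m - 2876) = 1/(-980 - 2876) = 1/(-3856) = -1/3856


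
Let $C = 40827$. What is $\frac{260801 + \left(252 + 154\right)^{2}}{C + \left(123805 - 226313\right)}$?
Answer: $- \frac{425637}{61681} \approx -6.9006$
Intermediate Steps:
$\frac{260801 + \left(252 + 154\right)^{2}}{C + \left(123805 - 226313\right)} = \frac{260801 + \left(252 + 154\right)^{2}}{40827 + \left(123805 - 226313\right)} = \frac{260801 + 406^{2}}{40827 - 102508} = \frac{260801 + 164836}{-61681} = 425637 \left(- \frac{1}{61681}\right) = - \frac{425637}{61681}$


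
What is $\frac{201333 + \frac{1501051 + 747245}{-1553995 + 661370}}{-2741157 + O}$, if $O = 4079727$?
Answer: $\frac{19968068981}{132760116250} \approx 0.15041$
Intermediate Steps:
$\frac{201333 + \frac{1501051 + 747245}{-1553995 + 661370}}{-2741157 + O} = \frac{201333 + \frac{1501051 + 747245}{-1553995 + 661370}}{-2741157 + 4079727} = \frac{201333 + \frac{2248296}{-892625}}{1338570} = \left(201333 + 2248296 \left(- \frac{1}{892625}\right)\right) \frac{1}{1338570} = \left(201333 - \frac{2248296}{892625}\right) \frac{1}{1338570} = \frac{179712620829}{892625} \cdot \frac{1}{1338570} = \frac{19968068981}{132760116250}$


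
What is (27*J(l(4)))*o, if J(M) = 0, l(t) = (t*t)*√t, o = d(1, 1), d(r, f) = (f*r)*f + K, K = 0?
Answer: 0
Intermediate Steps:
d(r, f) = r*f² (d(r, f) = (f*r)*f + 0 = r*f² + 0 = r*f²)
o = 1 (o = 1*1² = 1*1 = 1)
l(t) = t^(5/2) (l(t) = t²*√t = t^(5/2))
(27*J(l(4)))*o = (27*0)*1 = 0*1 = 0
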